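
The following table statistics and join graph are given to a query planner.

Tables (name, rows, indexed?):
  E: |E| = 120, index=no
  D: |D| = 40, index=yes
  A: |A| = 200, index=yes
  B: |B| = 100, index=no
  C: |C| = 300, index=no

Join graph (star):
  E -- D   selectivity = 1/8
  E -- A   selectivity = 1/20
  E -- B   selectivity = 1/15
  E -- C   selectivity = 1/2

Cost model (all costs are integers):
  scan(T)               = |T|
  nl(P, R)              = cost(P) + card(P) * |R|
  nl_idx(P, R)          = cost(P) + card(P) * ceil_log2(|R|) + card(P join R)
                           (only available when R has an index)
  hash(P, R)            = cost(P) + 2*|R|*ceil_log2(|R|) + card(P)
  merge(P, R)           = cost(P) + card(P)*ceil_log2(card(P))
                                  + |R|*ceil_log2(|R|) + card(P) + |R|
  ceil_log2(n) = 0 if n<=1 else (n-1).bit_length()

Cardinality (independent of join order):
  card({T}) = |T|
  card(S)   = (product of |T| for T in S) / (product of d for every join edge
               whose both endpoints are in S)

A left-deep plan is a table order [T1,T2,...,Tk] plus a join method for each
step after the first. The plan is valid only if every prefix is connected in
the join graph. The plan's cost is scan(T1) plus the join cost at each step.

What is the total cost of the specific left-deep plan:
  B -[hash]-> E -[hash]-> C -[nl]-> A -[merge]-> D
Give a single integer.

step 1: scan B: cost=100, card=100
step 2: join E via hash
    card(P join E) = 100*120/(15) = 800
    cost = 100 + 2*120*7 + 100 = 1880
step 3: join C via hash
    card(P join C) = 800*300/(2) = 120000
    cost = 1880 + 2*300*9 + 800 = 8080
step 4: join A via nl
    card(P join A) = 120000*200/(20) = 1200000
    cost = 8080 + 120000*200 = 24008080
step 5: join D via merge
    card(P join D) = 1200000*40/(8) = 6000000
    cost = 24008080 + 1200000*21 + 40*6 + 1200000 + 40 = 50408360

50408360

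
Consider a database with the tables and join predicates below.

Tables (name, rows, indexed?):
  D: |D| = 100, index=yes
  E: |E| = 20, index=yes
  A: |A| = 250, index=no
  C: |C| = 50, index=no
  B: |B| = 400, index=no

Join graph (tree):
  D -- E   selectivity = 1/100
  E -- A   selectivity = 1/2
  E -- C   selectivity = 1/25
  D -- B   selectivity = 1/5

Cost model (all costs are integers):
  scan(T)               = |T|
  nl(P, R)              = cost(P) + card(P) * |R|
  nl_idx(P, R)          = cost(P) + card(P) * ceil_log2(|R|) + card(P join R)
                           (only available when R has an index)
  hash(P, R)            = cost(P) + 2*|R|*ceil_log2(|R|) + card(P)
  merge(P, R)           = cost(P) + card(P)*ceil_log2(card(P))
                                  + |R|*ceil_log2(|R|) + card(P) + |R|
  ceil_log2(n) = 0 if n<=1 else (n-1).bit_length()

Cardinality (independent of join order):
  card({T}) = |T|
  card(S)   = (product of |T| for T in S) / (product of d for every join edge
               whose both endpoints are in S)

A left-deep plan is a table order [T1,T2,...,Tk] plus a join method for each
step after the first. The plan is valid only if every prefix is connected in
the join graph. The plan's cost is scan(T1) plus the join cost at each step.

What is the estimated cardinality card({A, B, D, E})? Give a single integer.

Tables in S: A(250), B(400), D(100), E(20)
Edges inside S: D-E(d=100), E-A(d=2), D-B(d=5)
numerator = 250 * 400 * 100 * 20 = 200000000
denominator = 100 * 2 * 5 = 1000
card(S) = 200000000 / 1000 = 200000

200000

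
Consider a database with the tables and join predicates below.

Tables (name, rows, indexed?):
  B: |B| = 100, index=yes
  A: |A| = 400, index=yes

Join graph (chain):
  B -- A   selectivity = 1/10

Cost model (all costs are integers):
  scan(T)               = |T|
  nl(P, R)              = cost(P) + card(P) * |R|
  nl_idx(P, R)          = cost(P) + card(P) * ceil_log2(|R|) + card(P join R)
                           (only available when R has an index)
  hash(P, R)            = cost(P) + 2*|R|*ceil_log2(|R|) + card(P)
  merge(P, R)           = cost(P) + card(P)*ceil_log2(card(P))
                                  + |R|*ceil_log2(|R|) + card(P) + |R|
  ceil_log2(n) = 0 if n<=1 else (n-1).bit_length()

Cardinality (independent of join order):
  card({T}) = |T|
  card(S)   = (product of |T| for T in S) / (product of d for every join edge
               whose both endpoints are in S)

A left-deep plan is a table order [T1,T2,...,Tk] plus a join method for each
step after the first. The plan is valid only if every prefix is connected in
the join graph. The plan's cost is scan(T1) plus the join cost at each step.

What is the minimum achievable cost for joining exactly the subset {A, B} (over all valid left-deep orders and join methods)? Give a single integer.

2200

Selinger DP over subsets of {A,B}:
  {B}: scan cost=100, card=100
  {A}: scan cost=400, card=400
  {AB}: card=4000; try (B,hash)→2200, (A,merge)→4900, (A,nl_idx)→5000, (B,merge)→5200, (B,nl_idx)→7200, (A,hash)→7400 …(+2); best=2200 via (B,hash)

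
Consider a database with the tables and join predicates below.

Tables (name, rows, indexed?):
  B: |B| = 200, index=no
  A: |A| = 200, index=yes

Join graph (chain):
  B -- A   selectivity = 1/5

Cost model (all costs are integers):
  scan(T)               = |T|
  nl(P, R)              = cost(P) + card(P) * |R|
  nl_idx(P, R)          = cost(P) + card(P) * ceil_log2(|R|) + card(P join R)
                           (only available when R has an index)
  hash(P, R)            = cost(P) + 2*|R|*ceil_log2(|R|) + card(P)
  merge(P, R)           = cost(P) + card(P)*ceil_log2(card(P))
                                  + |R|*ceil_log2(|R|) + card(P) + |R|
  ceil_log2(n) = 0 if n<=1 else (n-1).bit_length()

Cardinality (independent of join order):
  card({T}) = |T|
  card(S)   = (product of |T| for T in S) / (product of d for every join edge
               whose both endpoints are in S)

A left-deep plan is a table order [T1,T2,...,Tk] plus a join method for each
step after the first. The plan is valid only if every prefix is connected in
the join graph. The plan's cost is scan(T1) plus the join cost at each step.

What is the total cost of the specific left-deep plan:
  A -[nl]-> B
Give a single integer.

step 1: scan A: cost=200, card=200
step 2: join B via nl
    card(P join B) = 200*200/(5) = 8000
    cost = 200 + 200*200 = 40200

40200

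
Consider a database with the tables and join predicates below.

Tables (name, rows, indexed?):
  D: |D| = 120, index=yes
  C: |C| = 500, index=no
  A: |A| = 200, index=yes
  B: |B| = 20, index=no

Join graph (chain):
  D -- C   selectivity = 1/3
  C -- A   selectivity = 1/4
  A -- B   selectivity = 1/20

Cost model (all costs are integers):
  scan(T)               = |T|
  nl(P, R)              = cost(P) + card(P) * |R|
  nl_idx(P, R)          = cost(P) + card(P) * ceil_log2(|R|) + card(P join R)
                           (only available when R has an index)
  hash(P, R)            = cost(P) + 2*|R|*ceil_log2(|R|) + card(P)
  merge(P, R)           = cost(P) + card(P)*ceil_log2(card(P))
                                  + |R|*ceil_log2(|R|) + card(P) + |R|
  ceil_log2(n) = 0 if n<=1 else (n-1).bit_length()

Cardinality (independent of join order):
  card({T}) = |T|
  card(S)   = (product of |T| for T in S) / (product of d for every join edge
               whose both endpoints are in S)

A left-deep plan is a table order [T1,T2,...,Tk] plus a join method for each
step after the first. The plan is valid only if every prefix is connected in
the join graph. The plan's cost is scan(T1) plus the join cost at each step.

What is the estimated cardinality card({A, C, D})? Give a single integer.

Tables in S: A(200), C(500), D(120)
Edges inside S: D-C(d=3), C-A(d=4)
numerator = 200 * 500 * 120 = 12000000
denominator = 3 * 4 = 12
card(S) = 12000000 / 12 = 1000000

1000000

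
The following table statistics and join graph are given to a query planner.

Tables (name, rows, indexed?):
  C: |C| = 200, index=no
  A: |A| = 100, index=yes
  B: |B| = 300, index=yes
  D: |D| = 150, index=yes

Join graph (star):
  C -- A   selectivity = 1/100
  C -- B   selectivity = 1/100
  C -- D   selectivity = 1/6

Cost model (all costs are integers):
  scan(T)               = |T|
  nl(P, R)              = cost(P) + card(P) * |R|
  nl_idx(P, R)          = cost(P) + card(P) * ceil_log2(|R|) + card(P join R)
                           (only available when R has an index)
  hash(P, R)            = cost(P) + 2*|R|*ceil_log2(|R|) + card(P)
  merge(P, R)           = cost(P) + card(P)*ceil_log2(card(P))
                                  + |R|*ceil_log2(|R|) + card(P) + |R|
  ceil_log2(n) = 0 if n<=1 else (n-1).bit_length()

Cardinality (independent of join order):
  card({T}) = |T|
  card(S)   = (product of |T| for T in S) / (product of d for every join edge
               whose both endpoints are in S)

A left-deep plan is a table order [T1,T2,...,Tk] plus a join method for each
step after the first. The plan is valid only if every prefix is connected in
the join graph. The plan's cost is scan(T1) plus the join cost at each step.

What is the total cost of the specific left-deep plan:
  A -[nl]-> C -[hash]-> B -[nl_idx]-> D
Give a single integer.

step 1: scan A: cost=100, card=100
step 2: join C via nl
    card(P join C) = 100*200/(100) = 200
    cost = 100 + 100*200 = 20100
step 3: join B via hash
    card(P join B) = 200*300/(100) = 600
    cost = 20100 + 2*300*9 + 200 = 25700
step 4: join D via nl_idx
    card(P join D) = 600*150/(6) = 15000
    cost = 25700 + 600*8 + 15000 = 45500

45500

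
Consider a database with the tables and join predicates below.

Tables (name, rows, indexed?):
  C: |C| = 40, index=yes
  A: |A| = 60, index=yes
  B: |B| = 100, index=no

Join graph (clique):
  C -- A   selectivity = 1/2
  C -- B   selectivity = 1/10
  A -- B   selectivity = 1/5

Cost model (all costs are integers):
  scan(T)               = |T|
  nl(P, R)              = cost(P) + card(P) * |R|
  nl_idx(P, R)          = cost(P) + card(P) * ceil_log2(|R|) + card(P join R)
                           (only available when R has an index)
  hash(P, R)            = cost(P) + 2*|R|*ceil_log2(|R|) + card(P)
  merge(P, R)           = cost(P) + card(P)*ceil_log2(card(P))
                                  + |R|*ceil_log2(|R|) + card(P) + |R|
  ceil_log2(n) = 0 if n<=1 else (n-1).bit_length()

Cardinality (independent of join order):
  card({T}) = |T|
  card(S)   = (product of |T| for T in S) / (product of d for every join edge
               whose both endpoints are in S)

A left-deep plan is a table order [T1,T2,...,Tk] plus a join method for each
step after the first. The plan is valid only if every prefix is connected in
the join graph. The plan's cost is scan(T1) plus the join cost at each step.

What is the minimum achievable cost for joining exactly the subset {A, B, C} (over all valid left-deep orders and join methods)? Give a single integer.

1800

Selinger DP over subsets of {A,B,C}:
  {C}: scan cost=40, card=40
  {A}: scan cost=60, card=60
  {B}: scan cost=100, card=100
  {AC}: card=1200; try (C,hash)→600, (A,merge)→740, (C,merge)→760, (A,hash)→800, (A,nl_idx)→1480, (C,nl_idx)→1620 …(+2); best=600 via (C,hash)
  {BC}: card=400; try (C,hash)→680, (C,nl_idx)→1100, (B,merge)→1120, (C,merge)→1180, (B,hash)→1480, (B,nl)→4040 …(+1); best=680 via (C,hash)
  {AB}: card=1200; try (A,hash)→920, (B,merge)→1280, (A,merge)→1320, (B,hash)→1520, (A,nl_idx)→1900, (B,nl)→6060 …(+1); best=920 via (A,hash)
  {ABC}: card=2400; try (A,hash)→1800, (C,hash)→2600, (B,hash)→3200, (A,merge)→5100, (A,nl_idx)→5480, (C,nl_idx)→10520 …(+5); best=1800 via (A,hash)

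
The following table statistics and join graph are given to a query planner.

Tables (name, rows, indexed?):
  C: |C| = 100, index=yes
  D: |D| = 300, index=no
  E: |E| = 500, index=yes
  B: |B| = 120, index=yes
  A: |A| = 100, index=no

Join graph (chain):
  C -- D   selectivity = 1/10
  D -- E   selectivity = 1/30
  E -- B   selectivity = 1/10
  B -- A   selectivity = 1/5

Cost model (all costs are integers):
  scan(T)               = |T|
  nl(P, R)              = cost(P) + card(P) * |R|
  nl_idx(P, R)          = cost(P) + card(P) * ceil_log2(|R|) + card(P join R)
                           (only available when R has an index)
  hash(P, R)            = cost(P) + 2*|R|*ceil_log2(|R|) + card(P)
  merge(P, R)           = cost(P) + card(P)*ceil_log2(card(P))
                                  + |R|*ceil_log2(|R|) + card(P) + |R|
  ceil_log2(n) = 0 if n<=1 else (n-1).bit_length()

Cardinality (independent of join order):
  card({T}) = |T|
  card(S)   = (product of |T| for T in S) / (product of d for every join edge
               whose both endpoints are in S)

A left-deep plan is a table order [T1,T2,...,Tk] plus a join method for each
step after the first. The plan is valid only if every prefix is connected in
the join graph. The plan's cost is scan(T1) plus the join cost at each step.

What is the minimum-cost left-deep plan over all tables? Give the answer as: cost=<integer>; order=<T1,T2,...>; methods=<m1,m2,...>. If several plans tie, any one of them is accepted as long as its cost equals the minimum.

cost=665880; order=E,D,C,B,A; methods=hash,hash,hash,hash

Selinger DP (subsets sized 1..n):
  {C}: scan cost=100, card=100
  {D}: scan cost=300, card=300
  {E}: scan cost=500, card=500
  {B}: scan cost=120, card=120
  {A}: scan cost=100, card=100
  {CD}: card=3000; try (C,hash)→2000, (D,merge)→3900, (C,merge)→4100, (C,nl_idx)→5400, (D,hash)→5600, (D,nl)→30100 …(+1); best=2000 via (C,hash)
  {DE}: card=5000; try (D,hash)→6400, (E,nl_idx)→8000, (E,merge)→8300, (D,merge)→8500, (E,hash)→9600, (E,nl)→150300 …(+1); best=6400 via (D,hash)
  {BE}: card=6000; try (B,hash)→2680, (E,merge)→6080, (B,merge)→6460, (E,nl_idx)→7200, (E,hash)→9240, (B,nl_idx)→10000 …(+2); best=2680 via (B,hash)
  {AB}: card=2400; try (A,hash)→1640, (B,merge)→1860, (B,hash)→1880, (A,merge)→1880, (B,nl_idx)→3200, (B,nl)→12100 …(+1); best=1640 via (A,hash)
  {CDE}: card=50000; try (C,hash)→12800, (E,hash)→14000, (E,merge)→46000, (C,merge)→77200, (E,nl_idx)→79000, (C,nl_idx)→91400 …(+2); best=12800 via (C,hash)
  {BDE}: card=60000; try (B,hash)→13080, (D,hash)→14080, (B,merge)→77360, (D,merge)→89680, (B,nl_idx)→101400, (B,nl)→606400 …(+1); best=13080 via (B,hash)
  {ABE}: card=120000; try (A,hash)→10080, (E,hash)→13040, (E,merge)→37840, (A,merge)→87480, (E,nl_idx)→143240, (A,nl)→602680 …(+1); best=10080 via (A,hash)
  {BCDE}: card=600000; try (B,hash)→64480, (C,hash)→74480, (B,merge)→863760, (B,nl_idx)→962800, (C,nl_idx)→1033080, (C,merge)→1033880 …(+2); best=64480 via (B,hash)
  {ABDE}: card=1200000; try (A,hash)→74480, (D,hash)→135480, (A,merge)→1033880, (D,merge)→2173080, (A,nl)→6013080, (D,nl)→36010080; best=74480 via (A,hash)
  {ABCDE}: card=12000000; try (A,hash)→665880, (C,hash)→1275880, (A,merge)→12665280, (C,nl_idx)→20474480, (C,merge)→26475280, (A,nl)→60064480 …(+1); best=665880 via (A,hash)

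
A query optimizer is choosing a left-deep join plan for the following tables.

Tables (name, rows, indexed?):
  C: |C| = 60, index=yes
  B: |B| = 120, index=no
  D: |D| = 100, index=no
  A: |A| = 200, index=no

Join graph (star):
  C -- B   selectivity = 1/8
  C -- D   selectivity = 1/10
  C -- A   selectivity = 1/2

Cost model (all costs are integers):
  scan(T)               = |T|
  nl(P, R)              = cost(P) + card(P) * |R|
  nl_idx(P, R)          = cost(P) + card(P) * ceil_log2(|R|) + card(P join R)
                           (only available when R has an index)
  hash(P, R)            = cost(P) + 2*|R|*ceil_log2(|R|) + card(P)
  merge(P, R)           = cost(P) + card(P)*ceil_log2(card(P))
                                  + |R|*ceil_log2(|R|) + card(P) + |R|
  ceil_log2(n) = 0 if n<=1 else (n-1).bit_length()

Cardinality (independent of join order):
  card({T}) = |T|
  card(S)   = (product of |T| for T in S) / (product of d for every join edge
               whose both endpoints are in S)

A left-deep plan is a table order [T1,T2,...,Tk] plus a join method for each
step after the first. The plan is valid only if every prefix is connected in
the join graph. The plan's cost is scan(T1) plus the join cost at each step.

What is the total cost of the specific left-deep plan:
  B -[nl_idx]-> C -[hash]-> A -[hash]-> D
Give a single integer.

97240

step 1: scan B: cost=120, card=120
step 2: join C via nl_idx
    card(P join C) = 120*60/(8) = 900
    cost = 120 + 120*6 + 900 = 1740
step 3: join A via hash
    card(P join A) = 900*200/(2) = 90000
    cost = 1740 + 2*200*8 + 900 = 5840
step 4: join D via hash
    card(P join D) = 90000*100/(10) = 900000
    cost = 5840 + 2*100*7 + 90000 = 97240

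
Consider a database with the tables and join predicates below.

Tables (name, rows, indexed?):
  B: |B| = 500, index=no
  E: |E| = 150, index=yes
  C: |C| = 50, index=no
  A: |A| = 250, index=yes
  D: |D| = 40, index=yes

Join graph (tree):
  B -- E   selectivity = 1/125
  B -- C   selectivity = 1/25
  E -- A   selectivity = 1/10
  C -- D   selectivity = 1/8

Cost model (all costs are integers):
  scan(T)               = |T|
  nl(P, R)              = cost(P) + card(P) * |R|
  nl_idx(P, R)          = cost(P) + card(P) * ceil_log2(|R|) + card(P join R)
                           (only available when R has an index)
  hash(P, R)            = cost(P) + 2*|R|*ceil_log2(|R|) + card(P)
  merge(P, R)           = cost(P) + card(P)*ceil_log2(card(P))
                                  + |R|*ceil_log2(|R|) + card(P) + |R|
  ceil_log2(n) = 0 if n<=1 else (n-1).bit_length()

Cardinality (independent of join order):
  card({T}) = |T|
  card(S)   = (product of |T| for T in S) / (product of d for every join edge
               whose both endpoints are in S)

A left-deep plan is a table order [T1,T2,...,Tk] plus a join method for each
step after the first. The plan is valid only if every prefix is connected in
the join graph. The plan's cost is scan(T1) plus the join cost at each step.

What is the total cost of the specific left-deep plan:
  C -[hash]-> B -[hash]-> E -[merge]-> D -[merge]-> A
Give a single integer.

step 1: scan C: cost=50, card=50
step 2: join B via hash
    card(P join B) = 50*500/(25) = 1000
    cost = 50 + 2*500*9 + 50 = 9100
step 3: join E via hash
    card(P join E) = 1000*150/(125) = 1200
    cost = 9100 + 2*150*8 + 1000 = 12500
step 4: join D via merge
    card(P join D) = 1200*40/(8) = 6000
    cost = 12500 + 1200*11 + 40*6 + 1200 + 40 = 27180
step 5: join A via merge
    card(P join A) = 6000*250/(10) = 150000
    cost = 27180 + 6000*13 + 250*8 + 6000 + 250 = 113430

113430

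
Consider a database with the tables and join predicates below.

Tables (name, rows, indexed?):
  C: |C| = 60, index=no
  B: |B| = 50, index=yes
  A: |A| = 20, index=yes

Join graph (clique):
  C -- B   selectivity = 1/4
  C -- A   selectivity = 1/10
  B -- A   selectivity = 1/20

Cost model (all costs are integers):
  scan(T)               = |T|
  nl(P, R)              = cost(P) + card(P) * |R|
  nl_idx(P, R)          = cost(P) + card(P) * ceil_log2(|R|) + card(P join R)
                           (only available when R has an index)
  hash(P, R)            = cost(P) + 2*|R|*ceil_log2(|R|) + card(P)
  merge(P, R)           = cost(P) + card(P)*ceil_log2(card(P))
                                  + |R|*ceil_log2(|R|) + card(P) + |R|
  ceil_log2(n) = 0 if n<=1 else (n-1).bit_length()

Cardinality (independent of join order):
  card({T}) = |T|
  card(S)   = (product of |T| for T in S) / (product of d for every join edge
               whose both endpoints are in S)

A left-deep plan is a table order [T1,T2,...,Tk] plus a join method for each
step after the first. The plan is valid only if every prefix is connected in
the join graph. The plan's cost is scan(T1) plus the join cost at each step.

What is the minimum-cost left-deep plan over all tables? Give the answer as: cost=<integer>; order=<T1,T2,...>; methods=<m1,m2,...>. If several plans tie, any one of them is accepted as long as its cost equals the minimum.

cost=960; order=A,B,C; methods=nl_idx,hash

Selinger DP (subsets sized 1..n):
  {C}: scan cost=60, card=60
  {B}: scan cost=50, card=50
  {A}: scan cost=20, card=20
  {BC}: card=750; try (B,hash)→720, (C,hash)→820, (C,merge)→820, (B,merge)→830, (B,nl_idx)→1170, (C,nl)→3050 …(+1); best=720 via (B,hash)
  {AC}: card=120; try (A,hash)→320, (A,nl_idx)→480, (C,merge)→560, (A,merge)→600, (C,hash)→760, (C,nl)→1220 …(+1); best=320 via (A,hash)
  {AB}: card=50; try (B,nl_idx)→190, (A,hash)→300, (A,nl_idx)→350, (B,merge)→490, (A,merge)→520, (B,hash)→640 …(+2); best=190 via (B,nl_idx)
  {ABC}: card=75; try (C,hash)→960, (C,merge)→960, (B,hash)→1040, (B,nl_idx)→1115, (B,merge)→1630, (A,hash)→1670 …(+5); best=960 via (C,hash)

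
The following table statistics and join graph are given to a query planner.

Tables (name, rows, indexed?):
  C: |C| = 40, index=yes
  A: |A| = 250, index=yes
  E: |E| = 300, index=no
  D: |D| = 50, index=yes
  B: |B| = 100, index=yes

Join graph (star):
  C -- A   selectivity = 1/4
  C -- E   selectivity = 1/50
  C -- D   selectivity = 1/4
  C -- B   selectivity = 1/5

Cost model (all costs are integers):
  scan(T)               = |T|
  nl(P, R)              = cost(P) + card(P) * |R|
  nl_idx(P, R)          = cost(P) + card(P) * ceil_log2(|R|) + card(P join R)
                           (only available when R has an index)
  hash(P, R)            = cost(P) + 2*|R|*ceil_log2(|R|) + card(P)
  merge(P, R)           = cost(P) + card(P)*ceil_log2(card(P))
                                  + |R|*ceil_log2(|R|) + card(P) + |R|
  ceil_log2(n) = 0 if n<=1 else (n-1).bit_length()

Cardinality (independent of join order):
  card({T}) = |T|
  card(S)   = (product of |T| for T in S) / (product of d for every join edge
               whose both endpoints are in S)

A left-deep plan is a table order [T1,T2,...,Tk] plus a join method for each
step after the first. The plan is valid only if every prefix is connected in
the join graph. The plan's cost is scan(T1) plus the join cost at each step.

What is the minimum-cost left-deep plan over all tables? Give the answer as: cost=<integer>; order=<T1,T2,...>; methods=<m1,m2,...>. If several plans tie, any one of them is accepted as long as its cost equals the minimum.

cost=70320; order=E,C,D,B,A; methods=hash,hash,hash,hash

Selinger DP (subsets sized 1..n):
  {C}: scan cost=40, card=40
  {A}: scan cost=250, card=250
  {E}: scan cost=300, card=300
  {D}: scan cost=50, card=50
  {B}: scan cost=100, card=100
  {AC}: card=2500; try (C,hash)→980, (A,merge)→2570, (C,merge)→2780, (A,nl_idx)→2860, (A,hash)→4080, (C,nl_idx)→4250 …(+2); best=980 via (C,hash)
  {CE}: card=240; try (C,hash)→1080, (C,nl_idx)→2340, (E,merge)→3320, (C,merge)→3580, (E,hash)→5480, (E,nl)→12040 …(+1); best=1080 via (C,hash)
  {CD}: card=500; try (C,hash)→580, (D,merge)→670, (D,hash)→680, (C,merge)→680, (D,nl_idx)→780, (C,nl_idx)→850 …(+2); best=580 via (C,hash)
  {BC}: card=800; try (C,hash)→680, (B,merge)→1120, (B,nl_idx)→1120, (C,merge)→1180, (B,hash)→1480, (C,nl_idx)→1500 …(+2); best=680 via (C,hash)
  {ACE}: card=15000; try (A,hash)→5320, (A,merge)→5490, (E,hash)→8880, (A,nl_idx)→18000, (E,merge)→36480, (A,nl)→61080 …(+1); best=5320 via (A,hash)
  {ACD}: card=31250; try (D,hash)→4080, (A,hash)→5080, (A,merge)→7830, (D,merge)→33830, (A,nl_idx)→35830, (D,nl_idx)→47230 …(+2); best=4080 via (D,hash)
  {ABC}: card=50000; try (B,hash)→4880, (A,hash)→5480, (A,merge)→11730, (B,merge)→34280, (A,nl_idx)→57080, (B,nl_idx)→68480 …(+2); best=4880 via (B,hash)
  {CDE}: card=3000; try (D,hash)→1920, (D,merge)→3590, (D,nl_idx)→5520, (E,hash)→6480, (E,merge)→8580, (D,nl)→13080 …(+1); best=1920 via (D,hash)
  {BCE}: card=4800; try (B,hash)→2720, (B,merge)→4040, (E,hash)→6880, (B,nl_idx)→7560, (E,merge)→12480, (B,nl)→25080 …(+1); best=2720 via (B,hash)
  {BCD}: card=10000; try (D,hash)→2080, (B,hash)→2480, (B,merge)→6380, (D,merge)→9830, (B,nl_idx)→14080, (D,nl_idx)→15480 …(+2); best=2080 via (D,hash)
  {ACDE}: card=187500; try (A,hash)→8920, (D,hash)→20920, (E,hash)→40730, (A,merge)→43170, (A,nl_idx)→213420, (D,merge)→230670 …(+5); best=8920 via (A,hash)
  {ABCE}: card=300000; try (A,hash)→11520, (B,hash)→21720, (E,hash)→60280, (A,merge)→72170, (B,merge)→231120, (A,nl_idx)→341120 …(+5); best=11520 via (A,hash)
  {ABCD}: card=625000; try (A,hash)→16080, (B,hash)→36730, (D,hash)→55480, (A,merge)→154330, (B,merge)→504880, (A,nl_idx)→707080 …(+6); best=16080 via (A,hash)
  {BCDE}: card=60000; try (B,hash)→6320, (D,hash)→8120, (E,hash)→17480, (B,merge)→41720, (D,merge)→70270, (B,nl_idx)→82920 …(+5); best=6320 via (B,hash)
  {ABCDE}: card=3750000; try (A,hash)→70320, (B,hash)→197820, (D,hash)→312120, (E,hash)→646480, (A,merge)→1028570, (B,merge)→3572220 …(+9); best=70320 via (A,hash)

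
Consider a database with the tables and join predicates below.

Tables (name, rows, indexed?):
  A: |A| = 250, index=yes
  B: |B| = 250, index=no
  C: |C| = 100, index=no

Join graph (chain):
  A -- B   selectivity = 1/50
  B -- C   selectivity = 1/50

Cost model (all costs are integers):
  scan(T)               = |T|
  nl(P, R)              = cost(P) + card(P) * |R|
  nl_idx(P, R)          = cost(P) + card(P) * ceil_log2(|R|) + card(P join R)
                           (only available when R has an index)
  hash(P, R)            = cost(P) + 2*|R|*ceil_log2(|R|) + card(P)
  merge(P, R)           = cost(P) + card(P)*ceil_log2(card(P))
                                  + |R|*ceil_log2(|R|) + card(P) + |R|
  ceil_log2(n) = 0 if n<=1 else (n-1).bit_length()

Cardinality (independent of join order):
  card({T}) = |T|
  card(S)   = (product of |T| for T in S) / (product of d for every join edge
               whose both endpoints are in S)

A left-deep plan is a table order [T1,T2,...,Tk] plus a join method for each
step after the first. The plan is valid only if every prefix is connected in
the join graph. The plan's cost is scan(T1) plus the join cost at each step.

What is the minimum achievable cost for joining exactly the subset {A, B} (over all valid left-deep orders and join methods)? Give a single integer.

Selinger DP over subsets of {A,B}:
  {A}: scan cost=250, card=250
  {B}: scan cost=250, card=250
  {AB}: card=1250; try (A,nl_idx)→3500, (B,hash)→4500, (A,hash)→4500, (B,merge)→4750, (A,merge)→4750, (B,nl)→62750 …(+1); best=3500 via (A,nl_idx)

3500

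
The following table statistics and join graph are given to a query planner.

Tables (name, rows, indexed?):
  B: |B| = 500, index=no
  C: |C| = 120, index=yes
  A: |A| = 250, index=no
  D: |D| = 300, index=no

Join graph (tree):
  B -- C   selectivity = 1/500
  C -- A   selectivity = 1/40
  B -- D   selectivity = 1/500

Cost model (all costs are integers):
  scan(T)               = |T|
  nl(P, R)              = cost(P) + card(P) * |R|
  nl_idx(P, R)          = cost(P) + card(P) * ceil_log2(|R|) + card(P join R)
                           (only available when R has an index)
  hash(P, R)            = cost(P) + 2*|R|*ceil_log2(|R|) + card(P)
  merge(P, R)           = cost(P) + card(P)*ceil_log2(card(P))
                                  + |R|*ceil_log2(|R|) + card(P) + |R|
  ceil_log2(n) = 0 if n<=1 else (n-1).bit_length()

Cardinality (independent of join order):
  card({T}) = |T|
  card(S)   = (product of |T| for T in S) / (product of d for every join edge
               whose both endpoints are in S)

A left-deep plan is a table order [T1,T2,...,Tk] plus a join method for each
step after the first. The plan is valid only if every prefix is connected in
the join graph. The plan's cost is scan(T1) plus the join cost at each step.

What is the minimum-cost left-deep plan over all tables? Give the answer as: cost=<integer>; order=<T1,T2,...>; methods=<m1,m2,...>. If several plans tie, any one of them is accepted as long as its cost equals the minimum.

Selinger DP (subsets sized 1..n):
  {B}: scan cost=500, card=500
  {C}: scan cost=120, card=120
  {A}: scan cost=250, card=250
  {D}: scan cost=300, card=300
  {BC}: card=120; try (C,hash)→2680, (C,nl_idx)→4120, (B,merge)→6080, (C,merge)→6460, (B,hash)→9240, (B,nl)→60120 …(+1); best=2680 via (C,hash)
  {BD}: card=300; try (D,hash)→6400, (B,merge)→8300, (D,merge)→8500, (B,hash)→9600, (B,nl)→150300, (D,nl)→150500; best=6400 via (D,hash)
  {AC}: card=750; try (C,hash)→2180, (C,nl_idx)→2750, (A,merge)→3330, (C,merge)→3460, (A,hash)→4240, (A,nl)→30120 …(+1); best=2180 via (C,hash)
  {ABC}: card=750; try (A,merge)→5890, (A,hash)→6800, (B,hash)→11930, (B,merge)→15430, (A,nl)→32680, (B,nl)→377180; best=5890 via (A,merge)
  {BCD}: card=72; try (D,merge)→6640, (D,hash)→8200, (C,hash)→8380, (C,nl_idx)→8572, (C,merge)→10360, (D,nl)→38680 …(+1); best=6640 via (D,merge)
  {ABCD}: card=450; try (A,merge)→9466, (A,hash)→10712, (D,hash)→12040, (D,merge)→17140, (A,nl)→24640, (D,nl)→230890; best=9466 via (A,merge)

cost=9466; order=B,C,D,A; methods=hash,merge,merge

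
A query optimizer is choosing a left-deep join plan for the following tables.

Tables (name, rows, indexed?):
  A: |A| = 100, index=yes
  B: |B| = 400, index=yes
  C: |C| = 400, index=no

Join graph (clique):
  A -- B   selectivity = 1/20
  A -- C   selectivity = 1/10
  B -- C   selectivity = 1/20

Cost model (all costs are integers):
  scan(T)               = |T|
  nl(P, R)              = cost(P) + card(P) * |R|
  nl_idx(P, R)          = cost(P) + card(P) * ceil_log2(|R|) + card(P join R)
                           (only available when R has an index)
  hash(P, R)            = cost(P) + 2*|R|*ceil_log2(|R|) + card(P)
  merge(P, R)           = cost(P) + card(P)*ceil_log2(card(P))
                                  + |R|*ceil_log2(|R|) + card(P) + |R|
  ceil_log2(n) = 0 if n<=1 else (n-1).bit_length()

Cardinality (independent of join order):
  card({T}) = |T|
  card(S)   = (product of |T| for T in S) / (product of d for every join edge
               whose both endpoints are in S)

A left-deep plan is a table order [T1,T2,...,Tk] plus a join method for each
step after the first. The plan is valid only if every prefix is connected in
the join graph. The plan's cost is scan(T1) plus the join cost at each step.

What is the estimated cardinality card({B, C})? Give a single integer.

8000

Tables in S: B(400), C(400)
Edges inside S: B-C(d=20)
numerator = 400 * 400 = 160000
denominator = 20 = 20
card(S) = 160000 / 20 = 8000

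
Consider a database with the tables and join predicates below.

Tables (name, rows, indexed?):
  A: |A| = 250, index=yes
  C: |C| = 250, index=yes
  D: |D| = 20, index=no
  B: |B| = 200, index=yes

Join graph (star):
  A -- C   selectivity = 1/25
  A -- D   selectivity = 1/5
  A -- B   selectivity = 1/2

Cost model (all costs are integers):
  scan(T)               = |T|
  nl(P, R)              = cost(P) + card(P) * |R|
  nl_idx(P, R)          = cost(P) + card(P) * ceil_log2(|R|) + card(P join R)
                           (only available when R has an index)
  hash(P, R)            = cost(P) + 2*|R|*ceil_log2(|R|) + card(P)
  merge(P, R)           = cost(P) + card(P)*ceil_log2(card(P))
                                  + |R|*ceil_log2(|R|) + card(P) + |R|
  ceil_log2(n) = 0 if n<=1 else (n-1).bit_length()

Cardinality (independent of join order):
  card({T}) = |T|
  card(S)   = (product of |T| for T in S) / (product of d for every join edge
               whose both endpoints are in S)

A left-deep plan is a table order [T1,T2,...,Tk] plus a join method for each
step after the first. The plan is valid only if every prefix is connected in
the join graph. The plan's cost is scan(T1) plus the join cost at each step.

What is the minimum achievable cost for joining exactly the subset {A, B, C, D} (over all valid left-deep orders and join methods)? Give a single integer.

18900

Selinger DP over subsets of {A,B,C,D}:
  {A}: scan cost=250, card=250
  {C}: scan cost=250, card=250
  {D}: scan cost=20, card=20
  {B}: scan cost=200, card=200
  {AC}: card=2500; try (C,hash)→4500, (A,hash)→4500, (C,merge)→4750, (C,nl_idx)→4750, (A,merge)→4750, (A,nl_idx)→4750 …(+2); best=4500 via (C,hash)
  {AD}: card=1000; try (D,hash)→700, (A,nl_idx)→1180, (A,merge)→2390, (D,merge)→2620, (A,hash)→4040, (A,nl)→5020 …(+1); best=700 via (D,hash)
  {AB}: card=25000; try (B,hash)→3700, (A,merge)→4250, (B,merge)→4300, (A,hash)→4400, (A,nl_idx)→26800, (B,nl_idx)→27250 …(+2); best=3700 via (B,hash)
  {ACD}: card=10000; try (C,hash)→5700, (D,hash)→7200, (C,merge)→13950, (C,nl_idx)→18700, (D,merge)→37120, (D,nl)→54500 …(+1); best=5700 via (C,hash)
  {ABC}: card=250000; try (B,hash)→10200, (C,hash)→32700, (B,merge)→38800, (B,nl_idx)→274500, (C,merge)→405950, (C,nl_idx)→453700 …(+2); best=10200 via (B,hash)
  {ABD}: card=100000; try (B,hash)→4900, (B,merge)→13500, (D,hash)→28900, (B,nl_idx)→108700, (B,nl)→200700, (D,merge)→403820 …(+1); best=4900 via (B,hash)
  {ABCD}: card=1000000; try (B,hash)→18900, (C,hash)→108900, (B,merge)→157500, (D,hash)→260400, (B,nl_idx)→1085700, (C,nl_idx)→1804900 …(+5); best=18900 via (B,hash)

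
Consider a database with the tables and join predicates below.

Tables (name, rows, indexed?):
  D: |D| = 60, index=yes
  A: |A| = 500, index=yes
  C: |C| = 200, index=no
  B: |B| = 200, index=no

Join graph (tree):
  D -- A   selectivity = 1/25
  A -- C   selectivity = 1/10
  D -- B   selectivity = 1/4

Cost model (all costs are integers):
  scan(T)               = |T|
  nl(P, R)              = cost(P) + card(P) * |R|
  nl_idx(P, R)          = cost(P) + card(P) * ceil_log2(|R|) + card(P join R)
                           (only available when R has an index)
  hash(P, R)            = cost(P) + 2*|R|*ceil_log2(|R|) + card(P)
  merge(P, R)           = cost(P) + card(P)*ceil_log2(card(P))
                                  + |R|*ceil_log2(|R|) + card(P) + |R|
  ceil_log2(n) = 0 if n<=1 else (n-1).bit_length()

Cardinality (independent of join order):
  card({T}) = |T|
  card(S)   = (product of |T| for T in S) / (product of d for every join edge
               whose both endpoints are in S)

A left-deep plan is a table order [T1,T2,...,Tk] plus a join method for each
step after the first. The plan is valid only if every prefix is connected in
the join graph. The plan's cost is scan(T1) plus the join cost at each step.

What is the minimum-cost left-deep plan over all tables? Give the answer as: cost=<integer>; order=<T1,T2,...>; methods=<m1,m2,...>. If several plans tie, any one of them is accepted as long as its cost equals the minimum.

Selinger DP (subsets sized 1..n):
  {D}: scan cost=60, card=60
  {A}: scan cost=500, card=500
  {C}: scan cost=200, card=200
  {B}: scan cost=200, card=200
  {AD}: card=1200; try (D,hash)→1720, (A,nl_idx)→1800, (D,nl_idx)→4700, (A,merge)→5480, (D,merge)→5920, (A,hash)→9120 …(+2); best=1720 via (D,hash)
  {BD}: card=3000; try (D,hash)→1120, (B,merge)→2280, (D,merge)→2420, (B,hash)→3320, (D,nl_idx)→4400, (B,nl)→12060 …(+1); best=1120 via (D,hash)
  {AC}: card=10000; try (C,hash)→4200, (A,merge)→7000, (C,merge)→7300, (A,hash)→9400, (A,nl_idx)→12000, (A,nl)→100200 …(+1); best=4200 via (C,hash)
  {ACD}: card=24000; try (C,hash)→6120, (D,hash)→14920, (C,merge)→17920, (D,nl_idx)→88200, (D,merge)→154620, (C,nl)→241720 …(+1); best=6120 via (C,hash)
  {ABD}: card=60000; try (B,hash)→6120, (A,hash)→13120, (B,merge)→17920, (A,merge)→45120, (A,nl_idx)→88120, (B,nl)→241720 …(+1); best=6120 via (B,hash)
  {ABCD}: card=1200000; try (B,hash)→33320, (C,hash)→69320, (B,merge)→391920, (C,merge)→1027920, (B,nl)→4806120, (C,nl)→12006120; best=33320 via (B,hash)

cost=33320; order=A,D,C,B; methods=hash,hash,hash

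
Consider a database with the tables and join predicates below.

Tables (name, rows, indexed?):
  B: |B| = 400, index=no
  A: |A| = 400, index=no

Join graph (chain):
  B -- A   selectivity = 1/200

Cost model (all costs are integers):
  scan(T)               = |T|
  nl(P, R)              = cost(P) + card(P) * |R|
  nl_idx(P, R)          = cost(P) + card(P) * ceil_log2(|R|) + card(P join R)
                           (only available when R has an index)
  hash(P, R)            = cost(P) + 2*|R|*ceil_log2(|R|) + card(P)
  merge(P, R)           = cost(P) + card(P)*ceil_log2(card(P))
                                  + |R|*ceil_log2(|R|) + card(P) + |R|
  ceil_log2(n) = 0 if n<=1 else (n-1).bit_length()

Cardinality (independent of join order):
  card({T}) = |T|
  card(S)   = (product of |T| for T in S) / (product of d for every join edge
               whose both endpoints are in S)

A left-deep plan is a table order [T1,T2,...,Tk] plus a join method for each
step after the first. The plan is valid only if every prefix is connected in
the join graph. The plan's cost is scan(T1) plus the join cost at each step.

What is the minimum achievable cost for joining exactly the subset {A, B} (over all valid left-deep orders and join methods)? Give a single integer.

8000

Selinger DP over subsets of {A,B}:
  {B}: scan cost=400, card=400
  {A}: scan cost=400, card=400
  {AB}: card=800; try (B,hash)→8000, (A,hash)→8000, (B,merge)→8400, (A,merge)→8400, (B,nl)→160400, (A,nl)→160400; best=8000 via (B,hash)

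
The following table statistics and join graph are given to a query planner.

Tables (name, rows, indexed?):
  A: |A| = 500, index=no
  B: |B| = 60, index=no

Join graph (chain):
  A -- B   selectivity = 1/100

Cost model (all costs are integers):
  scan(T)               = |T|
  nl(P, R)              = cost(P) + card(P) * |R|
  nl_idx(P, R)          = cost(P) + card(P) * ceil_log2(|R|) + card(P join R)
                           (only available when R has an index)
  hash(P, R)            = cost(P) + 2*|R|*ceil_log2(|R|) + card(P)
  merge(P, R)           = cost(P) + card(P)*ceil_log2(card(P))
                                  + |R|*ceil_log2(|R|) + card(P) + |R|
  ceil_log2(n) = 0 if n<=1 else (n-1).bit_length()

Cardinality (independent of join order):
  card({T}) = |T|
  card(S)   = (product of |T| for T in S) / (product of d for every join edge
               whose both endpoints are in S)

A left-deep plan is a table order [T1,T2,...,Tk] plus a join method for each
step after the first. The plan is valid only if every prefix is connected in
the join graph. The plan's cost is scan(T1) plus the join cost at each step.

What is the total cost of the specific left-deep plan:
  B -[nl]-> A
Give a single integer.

30060

step 1: scan B: cost=60, card=60
step 2: join A via nl
    card(P join A) = 60*500/(100) = 300
    cost = 60 + 60*500 = 30060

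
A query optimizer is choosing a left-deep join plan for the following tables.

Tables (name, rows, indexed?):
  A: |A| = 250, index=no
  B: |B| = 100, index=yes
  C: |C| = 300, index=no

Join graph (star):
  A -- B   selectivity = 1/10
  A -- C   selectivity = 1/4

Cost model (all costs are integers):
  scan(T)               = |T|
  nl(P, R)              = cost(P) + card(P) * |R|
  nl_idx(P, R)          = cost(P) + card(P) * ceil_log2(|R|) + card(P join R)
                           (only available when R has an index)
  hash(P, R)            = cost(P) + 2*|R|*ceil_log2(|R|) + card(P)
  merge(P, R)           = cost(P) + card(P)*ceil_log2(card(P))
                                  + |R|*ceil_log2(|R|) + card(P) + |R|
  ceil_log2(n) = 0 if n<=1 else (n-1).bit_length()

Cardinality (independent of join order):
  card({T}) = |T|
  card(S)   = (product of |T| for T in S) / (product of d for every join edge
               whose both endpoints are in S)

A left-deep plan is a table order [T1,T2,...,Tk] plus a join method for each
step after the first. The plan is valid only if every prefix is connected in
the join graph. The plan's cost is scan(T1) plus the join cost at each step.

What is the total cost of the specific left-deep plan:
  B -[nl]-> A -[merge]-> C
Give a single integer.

step 1: scan B: cost=100, card=100
step 2: join A via nl
    card(P join A) = 100*250/(10) = 2500
    cost = 100 + 100*250 = 25100
step 3: join C via merge
    card(P join C) = 2500*300/(4) = 187500
    cost = 25100 + 2500*12 + 300*9 + 2500 + 300 = 60600

60600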